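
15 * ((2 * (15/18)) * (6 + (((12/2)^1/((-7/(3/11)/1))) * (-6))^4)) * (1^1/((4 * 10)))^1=867417855/140612164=6.17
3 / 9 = 1 / 3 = 0.33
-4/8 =-1/2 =-0.50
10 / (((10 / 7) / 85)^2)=70805 / 2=35402.50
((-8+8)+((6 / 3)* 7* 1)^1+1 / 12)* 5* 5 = 4225 / 12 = 352.08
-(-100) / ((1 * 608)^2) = 25 / 92416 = 0.00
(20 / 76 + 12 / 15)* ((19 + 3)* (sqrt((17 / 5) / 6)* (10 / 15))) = 2222* sqrt(510) / 4275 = 11.74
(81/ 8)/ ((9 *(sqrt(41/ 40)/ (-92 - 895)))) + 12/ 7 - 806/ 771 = 3610/ 5397 - 8883 *sqrt(410)/ 164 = -1096.08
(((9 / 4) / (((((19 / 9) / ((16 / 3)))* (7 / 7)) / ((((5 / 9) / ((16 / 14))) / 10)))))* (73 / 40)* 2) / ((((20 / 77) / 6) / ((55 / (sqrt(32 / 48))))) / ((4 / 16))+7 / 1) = 207859931433 / 1442680608080 - 3895353* sqrt(6) / 180335076010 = 0.14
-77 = -77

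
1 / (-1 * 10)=-0.10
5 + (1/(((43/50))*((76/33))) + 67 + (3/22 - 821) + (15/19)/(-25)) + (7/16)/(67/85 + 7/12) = -188107221749/251456260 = -748.07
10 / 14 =5 / 7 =0.71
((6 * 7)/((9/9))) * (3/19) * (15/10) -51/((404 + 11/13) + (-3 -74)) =792921/80978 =9.79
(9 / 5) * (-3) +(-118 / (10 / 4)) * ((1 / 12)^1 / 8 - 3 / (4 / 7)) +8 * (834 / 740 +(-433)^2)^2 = 230994421859235137 / 821400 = 281220382102.79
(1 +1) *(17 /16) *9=153 /8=19.12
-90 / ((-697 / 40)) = 3600 / 697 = 5.16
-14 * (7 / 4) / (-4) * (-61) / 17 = -2989 / 136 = -21.98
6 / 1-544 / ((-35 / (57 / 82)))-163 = -209791 / 1435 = -146.20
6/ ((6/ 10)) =10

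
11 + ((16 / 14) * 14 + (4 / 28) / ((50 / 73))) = 9523 / 350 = 27.21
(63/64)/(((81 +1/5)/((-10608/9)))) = -3315/232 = -14.29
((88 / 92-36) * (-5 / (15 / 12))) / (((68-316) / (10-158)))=1924 / 23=83.65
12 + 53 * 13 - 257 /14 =9557 /14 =682.64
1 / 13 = 0.08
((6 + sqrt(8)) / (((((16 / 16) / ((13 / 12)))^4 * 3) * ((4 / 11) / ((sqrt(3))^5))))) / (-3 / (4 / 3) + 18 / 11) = 3455881 * sqrt(3) * (-3-sqrt(2)) / 93312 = -283.16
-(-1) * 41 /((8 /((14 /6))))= 287 /24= 11.96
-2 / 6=-1 / 3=-0.33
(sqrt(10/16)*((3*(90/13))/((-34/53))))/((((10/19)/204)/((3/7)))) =-244701*sqrt(10)/182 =-4251.72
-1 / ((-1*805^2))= 0.00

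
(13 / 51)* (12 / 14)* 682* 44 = 6556.37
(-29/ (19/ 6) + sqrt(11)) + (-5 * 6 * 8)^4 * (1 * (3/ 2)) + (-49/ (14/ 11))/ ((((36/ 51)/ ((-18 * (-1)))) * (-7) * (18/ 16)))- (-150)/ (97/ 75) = sqrt(11) + 27515843839898/ 5529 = 4976640234.80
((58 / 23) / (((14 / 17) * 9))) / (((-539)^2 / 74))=0.00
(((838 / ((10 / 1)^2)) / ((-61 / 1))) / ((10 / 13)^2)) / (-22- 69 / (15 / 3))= 70811 / 10919000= 0.01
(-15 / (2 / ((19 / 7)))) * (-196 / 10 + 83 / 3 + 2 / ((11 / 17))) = -4997 / 22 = -227.14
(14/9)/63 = 2/81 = 0.02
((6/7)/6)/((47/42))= 0.13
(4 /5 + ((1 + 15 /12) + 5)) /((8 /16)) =161 /10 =16.10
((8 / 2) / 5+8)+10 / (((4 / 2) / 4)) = 144 / 5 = 28.80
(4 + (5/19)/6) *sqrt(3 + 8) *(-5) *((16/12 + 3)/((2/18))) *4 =-10461.33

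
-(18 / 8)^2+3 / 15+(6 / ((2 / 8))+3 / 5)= 1579 / 80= 19.74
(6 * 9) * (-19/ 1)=-1026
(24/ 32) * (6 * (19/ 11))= 171/ 22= 7.77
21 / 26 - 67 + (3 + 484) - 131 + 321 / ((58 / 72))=518971 / 754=688.29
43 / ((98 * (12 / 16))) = 86 / 147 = 0.59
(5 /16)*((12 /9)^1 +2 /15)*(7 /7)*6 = 11 /4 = 2.75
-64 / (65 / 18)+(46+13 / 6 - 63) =-12697 / 390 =-32.56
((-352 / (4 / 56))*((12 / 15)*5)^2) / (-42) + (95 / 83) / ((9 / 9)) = 467741 / 249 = 1878.48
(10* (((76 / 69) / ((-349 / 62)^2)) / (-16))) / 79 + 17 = 11286750677 / 663937251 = 17.00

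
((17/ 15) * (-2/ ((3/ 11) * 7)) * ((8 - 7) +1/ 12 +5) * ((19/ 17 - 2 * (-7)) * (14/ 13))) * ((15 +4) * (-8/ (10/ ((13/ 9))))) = 15684196/ 6075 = 2581.76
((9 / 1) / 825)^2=9 / 75625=0.00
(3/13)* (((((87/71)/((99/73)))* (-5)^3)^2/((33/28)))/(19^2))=1960738937500/283392150327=6.92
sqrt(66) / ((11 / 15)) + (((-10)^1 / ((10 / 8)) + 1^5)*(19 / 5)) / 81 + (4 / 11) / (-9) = -1643 / 4455 + 15*sqrt(66) / 11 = 10.71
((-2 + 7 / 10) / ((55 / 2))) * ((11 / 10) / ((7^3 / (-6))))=0.00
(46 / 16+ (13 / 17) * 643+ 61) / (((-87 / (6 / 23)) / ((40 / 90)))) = -75559 / 102051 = -0.74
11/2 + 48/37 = 503/74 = 6.80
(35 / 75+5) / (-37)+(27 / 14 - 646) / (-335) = 923971 / 520590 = 1.77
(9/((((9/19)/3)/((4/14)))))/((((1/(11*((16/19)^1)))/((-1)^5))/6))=-6336/7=-905.14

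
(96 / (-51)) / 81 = -32 / 1377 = -0.02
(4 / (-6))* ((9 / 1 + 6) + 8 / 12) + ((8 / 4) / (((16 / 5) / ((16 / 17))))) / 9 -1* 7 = -17.38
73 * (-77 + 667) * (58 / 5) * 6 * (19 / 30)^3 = 856709677 / 1125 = 761519.71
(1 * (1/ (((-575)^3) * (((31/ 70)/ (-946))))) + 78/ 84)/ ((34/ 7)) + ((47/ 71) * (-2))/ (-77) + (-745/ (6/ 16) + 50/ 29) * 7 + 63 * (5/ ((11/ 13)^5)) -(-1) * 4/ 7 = -13167.61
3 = 3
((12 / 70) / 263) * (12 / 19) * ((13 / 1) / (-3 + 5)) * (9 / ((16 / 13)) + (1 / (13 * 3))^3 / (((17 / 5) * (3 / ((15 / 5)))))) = 117985571 / 6029680020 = 0.02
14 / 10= 7 / 5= 1.40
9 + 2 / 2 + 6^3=226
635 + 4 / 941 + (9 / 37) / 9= 22109884 / 34817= 635.03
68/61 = 1.11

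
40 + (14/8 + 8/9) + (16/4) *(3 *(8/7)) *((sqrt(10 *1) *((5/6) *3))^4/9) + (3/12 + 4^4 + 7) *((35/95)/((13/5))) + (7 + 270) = 7552259/1197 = 6309.32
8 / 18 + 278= 2506 / 9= 278.44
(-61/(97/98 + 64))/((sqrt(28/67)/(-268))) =114436*sqrt(469)/6369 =389.11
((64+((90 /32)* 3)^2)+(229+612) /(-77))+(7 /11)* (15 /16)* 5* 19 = 3566797 /19712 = 180.95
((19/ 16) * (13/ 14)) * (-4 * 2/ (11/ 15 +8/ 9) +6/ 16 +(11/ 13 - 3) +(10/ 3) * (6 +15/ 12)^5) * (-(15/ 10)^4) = -49922913349845/ 133955584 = -372682.59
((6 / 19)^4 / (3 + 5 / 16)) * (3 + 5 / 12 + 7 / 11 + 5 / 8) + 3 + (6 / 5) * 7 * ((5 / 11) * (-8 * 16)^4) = 372591684055605 / 363527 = 1024935380.47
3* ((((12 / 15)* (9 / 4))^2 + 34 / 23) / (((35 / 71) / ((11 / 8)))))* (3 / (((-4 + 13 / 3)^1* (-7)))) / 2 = -57209031 / 2254000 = -25.38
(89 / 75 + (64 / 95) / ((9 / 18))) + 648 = 927011 / 1425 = 650.53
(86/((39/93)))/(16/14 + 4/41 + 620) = 382571/1158924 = 0.33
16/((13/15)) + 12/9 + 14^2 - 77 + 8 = 5725/39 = 146.79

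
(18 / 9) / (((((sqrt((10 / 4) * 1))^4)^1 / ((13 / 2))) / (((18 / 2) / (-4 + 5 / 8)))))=-416 / 75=-5.55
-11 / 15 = -0.73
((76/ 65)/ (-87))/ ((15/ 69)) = -1748/ 28275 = -0.06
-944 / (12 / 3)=-236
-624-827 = -1451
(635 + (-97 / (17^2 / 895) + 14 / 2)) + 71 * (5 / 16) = 1682163 / 4624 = 363.79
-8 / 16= -1 / 2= -0.50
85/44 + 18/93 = 2899/1364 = 2.13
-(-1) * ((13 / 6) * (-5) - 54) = -389 / 6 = -64.83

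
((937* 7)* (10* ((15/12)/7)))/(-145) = -4685/58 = -80.78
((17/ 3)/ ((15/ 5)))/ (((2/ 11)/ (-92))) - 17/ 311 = -2675375/ 2799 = -955.83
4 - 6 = -2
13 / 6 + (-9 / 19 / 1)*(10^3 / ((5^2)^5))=19296443 / 8906250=2.17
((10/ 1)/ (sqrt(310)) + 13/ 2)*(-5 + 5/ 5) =-26-4*sqrt(310)/ 31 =-28.27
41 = 41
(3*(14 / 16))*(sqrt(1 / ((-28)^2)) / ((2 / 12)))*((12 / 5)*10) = 27 / 2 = 13.50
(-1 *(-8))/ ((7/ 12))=96/ 7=13.71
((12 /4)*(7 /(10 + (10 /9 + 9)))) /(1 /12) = 2268 /181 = 12.53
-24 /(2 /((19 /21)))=-76 /7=-10.86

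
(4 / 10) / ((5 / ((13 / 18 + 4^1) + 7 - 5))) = 121 / 225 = 0.54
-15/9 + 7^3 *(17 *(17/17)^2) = 17488/3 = 5829.33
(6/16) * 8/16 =3/16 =0.19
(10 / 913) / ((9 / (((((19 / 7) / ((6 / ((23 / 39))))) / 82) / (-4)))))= -2185 / 2207349144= -0.00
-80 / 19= -4.21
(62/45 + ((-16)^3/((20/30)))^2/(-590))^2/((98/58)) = 17077058609318036/7049025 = 2422612859.13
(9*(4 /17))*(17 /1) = 36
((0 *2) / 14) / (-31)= 0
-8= -8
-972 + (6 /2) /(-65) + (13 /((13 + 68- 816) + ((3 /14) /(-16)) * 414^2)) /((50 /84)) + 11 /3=-968.39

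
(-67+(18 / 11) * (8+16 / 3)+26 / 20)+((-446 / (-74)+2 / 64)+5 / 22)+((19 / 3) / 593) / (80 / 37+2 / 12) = -68227381779 / 1814959520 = -37.59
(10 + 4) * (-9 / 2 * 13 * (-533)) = 436527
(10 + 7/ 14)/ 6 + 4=23/ 4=5.75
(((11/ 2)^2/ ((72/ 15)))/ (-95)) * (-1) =0.07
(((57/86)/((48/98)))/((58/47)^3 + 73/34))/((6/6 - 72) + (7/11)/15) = -90376364155/19081047154208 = -0.00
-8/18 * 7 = -28/9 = -3.11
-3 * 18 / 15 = -18 / 5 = -3.60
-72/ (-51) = 1.41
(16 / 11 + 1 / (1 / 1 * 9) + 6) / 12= 749 / 1188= 0.63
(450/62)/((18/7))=2.82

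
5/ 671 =0.01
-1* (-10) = 10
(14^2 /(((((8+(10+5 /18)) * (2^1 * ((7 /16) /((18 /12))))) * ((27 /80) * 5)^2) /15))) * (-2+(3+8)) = 40960 /47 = 871.49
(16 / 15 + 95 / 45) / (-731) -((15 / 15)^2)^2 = -33038 / 32895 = -1.00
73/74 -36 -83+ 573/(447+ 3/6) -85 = -13360781/66230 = -201.73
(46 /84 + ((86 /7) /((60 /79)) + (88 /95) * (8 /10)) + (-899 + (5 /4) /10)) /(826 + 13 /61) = -4290528269 /4021840200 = -1.07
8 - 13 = -5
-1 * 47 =-47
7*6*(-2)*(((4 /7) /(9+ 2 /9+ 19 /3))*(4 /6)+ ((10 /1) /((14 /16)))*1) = -33672 /35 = -962.06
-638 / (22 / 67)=-1943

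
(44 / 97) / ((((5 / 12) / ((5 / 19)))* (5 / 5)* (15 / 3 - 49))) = -12 / 1843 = -0.01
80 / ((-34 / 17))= -40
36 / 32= 9 / 8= 1.12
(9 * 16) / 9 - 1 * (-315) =331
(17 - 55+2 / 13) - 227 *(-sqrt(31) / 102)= -25.46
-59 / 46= -1.28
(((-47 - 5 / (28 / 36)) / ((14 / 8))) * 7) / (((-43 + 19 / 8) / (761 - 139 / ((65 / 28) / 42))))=-1364340032 / 147875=-9226.31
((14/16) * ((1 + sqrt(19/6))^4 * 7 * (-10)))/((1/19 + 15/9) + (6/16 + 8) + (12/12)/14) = -35224385/194694 - 1629250 * sqrt(114)/97347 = -359.62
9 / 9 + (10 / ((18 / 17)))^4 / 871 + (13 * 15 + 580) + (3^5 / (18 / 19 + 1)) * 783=20825035297438 / 211441347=98490.84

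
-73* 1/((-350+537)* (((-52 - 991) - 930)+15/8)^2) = -4672/46499674507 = -0.00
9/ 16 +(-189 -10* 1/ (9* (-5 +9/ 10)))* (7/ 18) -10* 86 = -49566967/ 53136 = -932.83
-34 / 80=-17 / 40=-0.42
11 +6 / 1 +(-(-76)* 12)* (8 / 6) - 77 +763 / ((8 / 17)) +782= 28475 / 8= 3559.38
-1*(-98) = 98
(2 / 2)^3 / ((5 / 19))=19 / 5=3.80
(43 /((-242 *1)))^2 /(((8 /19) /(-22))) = -35131 /21296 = -1.65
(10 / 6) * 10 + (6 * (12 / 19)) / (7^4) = 2281166 / 136857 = 16.67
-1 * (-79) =79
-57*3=-171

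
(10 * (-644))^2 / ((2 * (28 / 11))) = 8146600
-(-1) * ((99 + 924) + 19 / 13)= 13318 / 13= 1024.46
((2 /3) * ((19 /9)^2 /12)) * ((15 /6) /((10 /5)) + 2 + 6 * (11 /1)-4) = 10469 /648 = 16.16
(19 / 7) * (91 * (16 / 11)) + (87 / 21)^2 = 202899 / 539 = 376.44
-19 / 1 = -19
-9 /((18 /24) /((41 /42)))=-82 /7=-11.71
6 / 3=2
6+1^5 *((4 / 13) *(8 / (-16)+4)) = 92 / 13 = 7.08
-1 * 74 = -74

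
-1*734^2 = -538756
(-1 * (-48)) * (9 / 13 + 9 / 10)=4968 / 65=76.43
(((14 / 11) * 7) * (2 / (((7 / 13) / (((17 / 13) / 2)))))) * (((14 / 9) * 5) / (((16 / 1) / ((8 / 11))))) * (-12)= -33320 / 363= -91.79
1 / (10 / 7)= 7 / 10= 0.70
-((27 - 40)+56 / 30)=167 / 15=11.13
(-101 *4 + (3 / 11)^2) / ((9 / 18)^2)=-195500 / 121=-1615.70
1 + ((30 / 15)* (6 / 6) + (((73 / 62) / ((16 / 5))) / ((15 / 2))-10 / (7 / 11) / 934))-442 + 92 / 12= -699321953 / 1621424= -431.30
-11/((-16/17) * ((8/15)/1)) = 2805/128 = 21.91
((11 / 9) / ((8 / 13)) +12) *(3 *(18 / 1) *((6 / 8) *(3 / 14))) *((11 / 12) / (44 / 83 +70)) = 8274519 / 5245184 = 1.58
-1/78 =-0.01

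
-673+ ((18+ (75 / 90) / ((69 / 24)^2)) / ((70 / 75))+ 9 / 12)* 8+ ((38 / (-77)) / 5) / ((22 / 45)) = -512.05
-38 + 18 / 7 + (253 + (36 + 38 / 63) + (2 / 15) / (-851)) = 68135273 / 268065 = 254.17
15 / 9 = 1.67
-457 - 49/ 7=-464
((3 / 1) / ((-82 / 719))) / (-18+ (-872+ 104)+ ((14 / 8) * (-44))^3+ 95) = 719 / 12497456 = 0.00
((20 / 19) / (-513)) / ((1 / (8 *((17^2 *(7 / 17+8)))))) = -388960 / 9747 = -39.91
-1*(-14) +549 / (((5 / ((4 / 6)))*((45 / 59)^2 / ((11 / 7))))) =5002252 / 23625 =211.74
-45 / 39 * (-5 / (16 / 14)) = 525 / 104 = 5.05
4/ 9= 0.44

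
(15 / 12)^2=25 / 16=1.56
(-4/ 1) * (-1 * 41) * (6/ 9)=328/ 3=109.33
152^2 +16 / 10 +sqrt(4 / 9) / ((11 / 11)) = 23106.27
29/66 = 0.44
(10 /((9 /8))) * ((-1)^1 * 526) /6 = -21040 /27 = -779.26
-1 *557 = -557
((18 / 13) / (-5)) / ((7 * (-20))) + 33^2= 4954959 / 4550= 1089.00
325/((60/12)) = 65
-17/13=-1.31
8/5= 1.60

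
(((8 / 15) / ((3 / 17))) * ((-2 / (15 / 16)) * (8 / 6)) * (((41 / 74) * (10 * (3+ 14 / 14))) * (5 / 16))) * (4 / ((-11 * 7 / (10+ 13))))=16415744 / 230769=71.13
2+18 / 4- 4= 5 / 2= 2.50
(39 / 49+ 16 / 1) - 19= -108 / 49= -2.20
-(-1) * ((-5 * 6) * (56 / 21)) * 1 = -80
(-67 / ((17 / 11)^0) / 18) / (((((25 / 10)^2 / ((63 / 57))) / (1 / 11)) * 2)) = -469 / 15675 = -0.03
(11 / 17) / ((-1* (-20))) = 11 / 340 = 0.03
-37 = -37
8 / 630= 4 / 315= 0.01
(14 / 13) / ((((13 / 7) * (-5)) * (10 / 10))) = -98 / 845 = -0.12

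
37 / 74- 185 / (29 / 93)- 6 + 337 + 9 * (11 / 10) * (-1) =-39393 / 145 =-271.68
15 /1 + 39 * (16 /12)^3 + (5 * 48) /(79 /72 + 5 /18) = 281.99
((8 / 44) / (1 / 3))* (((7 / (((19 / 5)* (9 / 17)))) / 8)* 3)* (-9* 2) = -5355 / 418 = -12.81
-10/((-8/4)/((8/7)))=40/7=5.71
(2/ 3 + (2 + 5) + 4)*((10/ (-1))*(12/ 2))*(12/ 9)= -2800/ 3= -933.33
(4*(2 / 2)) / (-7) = -4 / 7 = -0.57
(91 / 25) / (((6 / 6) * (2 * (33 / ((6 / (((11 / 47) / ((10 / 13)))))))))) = 658 / 605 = 1.09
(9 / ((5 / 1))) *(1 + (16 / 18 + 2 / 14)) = 128 / 35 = 3.66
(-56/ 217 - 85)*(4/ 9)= -3524/ 93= -37.89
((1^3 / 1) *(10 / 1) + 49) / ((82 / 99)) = 5841 / 82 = 71.23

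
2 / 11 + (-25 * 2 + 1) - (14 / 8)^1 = -2225 / 44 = -50.57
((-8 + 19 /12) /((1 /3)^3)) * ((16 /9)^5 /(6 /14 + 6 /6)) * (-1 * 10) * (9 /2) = 96910.57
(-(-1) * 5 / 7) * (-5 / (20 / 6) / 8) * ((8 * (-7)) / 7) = 15 / 14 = 1.07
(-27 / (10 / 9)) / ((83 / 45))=-2187 / 166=-13.17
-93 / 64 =-1.45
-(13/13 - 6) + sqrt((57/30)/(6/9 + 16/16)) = sqrt(114)/10 + 5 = 6.07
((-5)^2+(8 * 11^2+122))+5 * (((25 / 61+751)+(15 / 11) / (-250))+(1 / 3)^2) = 294254953 / 60390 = 4872.58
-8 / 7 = -1.14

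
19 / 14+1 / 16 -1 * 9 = -849 / 112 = -7.58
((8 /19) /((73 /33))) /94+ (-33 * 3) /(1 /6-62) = 38771238 /24185119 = 1.60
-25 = -25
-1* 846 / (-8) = 423 / 4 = 105.75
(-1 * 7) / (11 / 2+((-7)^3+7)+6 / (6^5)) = 9072 / 428327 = 0.02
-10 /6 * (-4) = 20 /3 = 6.67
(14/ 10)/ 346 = 7/ 1730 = 0.00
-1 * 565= -565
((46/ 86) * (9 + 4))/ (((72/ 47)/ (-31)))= -435643/ 3096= -140.71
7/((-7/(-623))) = 623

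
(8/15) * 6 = 16/5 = 3.20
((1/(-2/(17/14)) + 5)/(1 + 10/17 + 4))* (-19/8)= -2091/1120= -1.87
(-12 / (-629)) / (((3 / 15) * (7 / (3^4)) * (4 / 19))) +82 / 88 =1196263 / 193732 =6.17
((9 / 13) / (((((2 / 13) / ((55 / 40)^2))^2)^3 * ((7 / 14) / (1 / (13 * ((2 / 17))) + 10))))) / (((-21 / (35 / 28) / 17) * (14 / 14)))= -6331484975297874255435 / 123145302310912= -51414750.35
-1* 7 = -7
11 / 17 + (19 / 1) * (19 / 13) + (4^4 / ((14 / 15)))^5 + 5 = 1552444000937.80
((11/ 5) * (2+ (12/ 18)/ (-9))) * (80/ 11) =832/ 27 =30.81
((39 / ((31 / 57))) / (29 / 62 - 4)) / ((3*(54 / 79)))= -19513 / 1971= -9.90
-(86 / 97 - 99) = 9517 / 97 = 98.11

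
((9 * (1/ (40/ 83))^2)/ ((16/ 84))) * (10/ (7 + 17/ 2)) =1302021/ 9920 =131.25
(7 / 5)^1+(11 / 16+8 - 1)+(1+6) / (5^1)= 10.49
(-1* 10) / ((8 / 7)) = -35 / 4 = -8.75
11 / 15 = 0.73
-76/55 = -1.38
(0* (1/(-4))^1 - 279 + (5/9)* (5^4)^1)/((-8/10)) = -1535/18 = -85.28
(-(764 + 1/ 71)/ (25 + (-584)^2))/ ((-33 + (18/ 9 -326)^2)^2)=-54245/ 266699883945753999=-0.00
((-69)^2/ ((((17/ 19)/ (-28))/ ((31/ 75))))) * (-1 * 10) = 52345608/ 85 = 615830.68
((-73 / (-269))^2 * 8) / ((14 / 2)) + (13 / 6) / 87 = 28838755 / 264407094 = 0.11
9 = 9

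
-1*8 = -8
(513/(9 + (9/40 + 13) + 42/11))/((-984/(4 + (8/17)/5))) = -0.08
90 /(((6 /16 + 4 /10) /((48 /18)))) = 9600 /31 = 309.68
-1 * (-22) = 22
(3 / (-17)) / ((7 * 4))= -3 / 476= -0.01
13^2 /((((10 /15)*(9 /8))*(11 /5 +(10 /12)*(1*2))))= 1690 /29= 58.28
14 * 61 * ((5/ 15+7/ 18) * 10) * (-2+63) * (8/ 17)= 27088880/ 153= 177051.50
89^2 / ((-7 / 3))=-23763 / 7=-3394.71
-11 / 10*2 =-11 / 5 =-2.20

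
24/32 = 3/4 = 0.75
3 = 3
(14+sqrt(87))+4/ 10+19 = sqrt(87)+167/ 5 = 42.73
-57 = -57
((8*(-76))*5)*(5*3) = -45600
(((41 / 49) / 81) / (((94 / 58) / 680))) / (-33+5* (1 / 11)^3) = -538070060 / 4096297737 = -0.13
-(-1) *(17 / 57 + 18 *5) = 5147 / 57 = 90.30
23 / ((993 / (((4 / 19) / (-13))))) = -92 / 245271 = -0.00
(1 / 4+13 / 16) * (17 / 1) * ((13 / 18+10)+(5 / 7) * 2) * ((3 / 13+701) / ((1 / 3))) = 1008364061 / 2184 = 461705.16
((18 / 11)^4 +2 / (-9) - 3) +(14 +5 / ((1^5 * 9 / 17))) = 3609446 / 131769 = 27.39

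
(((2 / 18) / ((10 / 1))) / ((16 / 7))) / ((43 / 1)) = 7 / 61920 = 0.00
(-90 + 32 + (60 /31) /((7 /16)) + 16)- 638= -675.58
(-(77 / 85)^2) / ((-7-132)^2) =-0.00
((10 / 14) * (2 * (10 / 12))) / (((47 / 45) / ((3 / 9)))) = 125 / 329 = 0.38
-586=-586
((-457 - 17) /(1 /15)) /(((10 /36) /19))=-486324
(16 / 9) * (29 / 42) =232 / 189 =1.23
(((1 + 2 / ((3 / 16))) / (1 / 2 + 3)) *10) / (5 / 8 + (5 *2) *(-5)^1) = -160 / 237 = -0.68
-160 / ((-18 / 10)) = 800 / 9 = 88.89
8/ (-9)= -8/ 9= -0.89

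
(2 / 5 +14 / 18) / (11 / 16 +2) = 848 / 1935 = 0.44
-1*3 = -3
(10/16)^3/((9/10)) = 0.27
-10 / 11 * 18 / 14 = -90 / 77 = -1.17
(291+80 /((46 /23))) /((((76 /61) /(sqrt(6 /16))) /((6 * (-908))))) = -13750071 * sqrt(6) /38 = -886333.10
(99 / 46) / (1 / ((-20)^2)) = 19800 / 23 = 860.87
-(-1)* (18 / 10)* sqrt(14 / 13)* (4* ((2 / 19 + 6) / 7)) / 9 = 464* sqrt(182) / 8645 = 0.72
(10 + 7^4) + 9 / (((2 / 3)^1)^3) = 19531 / 8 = 2441.38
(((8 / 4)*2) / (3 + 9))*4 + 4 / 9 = 1.78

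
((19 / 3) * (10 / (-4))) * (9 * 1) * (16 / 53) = -2280 / 53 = -43.02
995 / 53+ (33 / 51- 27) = -6829 / 901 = -7.58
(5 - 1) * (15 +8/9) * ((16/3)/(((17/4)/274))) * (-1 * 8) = -80244736/459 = -174825.13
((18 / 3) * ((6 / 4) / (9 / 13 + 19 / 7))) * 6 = 2457 / 155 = 15.85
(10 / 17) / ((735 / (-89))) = -178 / 2499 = -0.07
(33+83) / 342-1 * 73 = -12425 / 171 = -72.66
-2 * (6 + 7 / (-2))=-5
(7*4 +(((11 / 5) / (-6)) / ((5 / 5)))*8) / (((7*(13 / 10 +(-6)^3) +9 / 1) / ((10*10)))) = -75200 / 44817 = -1.68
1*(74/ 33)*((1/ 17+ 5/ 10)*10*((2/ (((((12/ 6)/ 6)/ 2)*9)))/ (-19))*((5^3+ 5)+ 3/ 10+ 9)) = -122.50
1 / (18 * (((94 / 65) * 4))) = 65 / 6768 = 0.01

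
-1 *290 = -290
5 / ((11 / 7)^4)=12005 / 14641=0.82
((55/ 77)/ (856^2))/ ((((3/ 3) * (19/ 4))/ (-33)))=-165/ 24363472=-0.00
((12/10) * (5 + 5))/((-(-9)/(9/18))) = 2/3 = 0.67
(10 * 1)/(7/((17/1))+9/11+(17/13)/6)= 145860/21119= 6.91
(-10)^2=100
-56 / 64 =-7 / 8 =-0.88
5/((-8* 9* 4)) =-5/288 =-0.02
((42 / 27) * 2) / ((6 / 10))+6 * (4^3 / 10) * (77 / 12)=33964 / 135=251.59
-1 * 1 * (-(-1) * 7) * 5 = -35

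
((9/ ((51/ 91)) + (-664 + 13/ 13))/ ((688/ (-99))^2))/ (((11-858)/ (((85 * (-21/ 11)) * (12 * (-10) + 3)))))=781710345/ 2603392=300.27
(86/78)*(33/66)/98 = 43/7644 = 0.01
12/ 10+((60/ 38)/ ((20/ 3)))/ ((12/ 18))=591/ 380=1.56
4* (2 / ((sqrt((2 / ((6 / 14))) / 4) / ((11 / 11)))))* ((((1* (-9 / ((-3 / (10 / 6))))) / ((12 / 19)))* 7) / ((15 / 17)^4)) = 3173798* sqrt(42) / 30375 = 677.15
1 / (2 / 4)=2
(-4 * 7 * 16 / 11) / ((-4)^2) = -2.55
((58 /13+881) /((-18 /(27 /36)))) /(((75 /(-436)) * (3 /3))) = 139411 /650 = 214.48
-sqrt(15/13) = -sqrt(195)/13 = -1.07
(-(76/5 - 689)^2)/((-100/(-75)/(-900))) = 306454347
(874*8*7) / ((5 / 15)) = 146832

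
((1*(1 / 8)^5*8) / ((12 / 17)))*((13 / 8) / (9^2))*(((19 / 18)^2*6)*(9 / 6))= 79781 / 1146617856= 0.00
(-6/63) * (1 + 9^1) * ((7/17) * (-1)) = 20/51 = 0.39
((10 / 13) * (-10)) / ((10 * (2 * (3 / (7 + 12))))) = -95 / 39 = -2.44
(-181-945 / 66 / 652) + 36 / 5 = -12466511 / 71720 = -173.82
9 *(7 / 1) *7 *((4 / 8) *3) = 1323 / 2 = 661.50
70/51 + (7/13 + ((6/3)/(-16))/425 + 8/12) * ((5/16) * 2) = 450961/212160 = 2.13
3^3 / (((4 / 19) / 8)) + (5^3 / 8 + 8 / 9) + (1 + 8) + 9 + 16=77509 / 72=1076.51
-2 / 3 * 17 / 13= -34 / 39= -0.87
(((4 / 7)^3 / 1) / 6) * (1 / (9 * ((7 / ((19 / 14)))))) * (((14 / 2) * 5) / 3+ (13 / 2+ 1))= 17480 / 1361367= 0.01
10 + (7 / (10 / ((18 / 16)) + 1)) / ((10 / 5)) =1843 / 178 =10.35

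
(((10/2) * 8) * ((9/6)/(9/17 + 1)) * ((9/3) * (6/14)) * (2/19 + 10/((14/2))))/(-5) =-187272/12103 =-15.47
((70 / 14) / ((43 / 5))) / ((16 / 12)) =75 / 172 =0.44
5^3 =125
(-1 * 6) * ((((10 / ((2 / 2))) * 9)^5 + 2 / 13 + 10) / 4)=-115145550198 / 13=-8857350015.23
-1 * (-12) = 12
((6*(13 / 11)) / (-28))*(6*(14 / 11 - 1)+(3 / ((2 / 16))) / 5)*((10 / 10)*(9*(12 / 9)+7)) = -131157 / 4235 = -30.97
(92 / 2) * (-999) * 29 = -1332666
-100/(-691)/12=25/2073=0.01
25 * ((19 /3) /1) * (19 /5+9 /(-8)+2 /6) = 34295 /72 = 476.32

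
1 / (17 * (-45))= -1 / 765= -0.00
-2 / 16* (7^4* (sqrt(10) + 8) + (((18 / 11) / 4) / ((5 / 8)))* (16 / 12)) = -132061 / 55 -2401* sqrt(10) / 8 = -3350.19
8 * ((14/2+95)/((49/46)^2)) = 1726656/2401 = 719.14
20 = 20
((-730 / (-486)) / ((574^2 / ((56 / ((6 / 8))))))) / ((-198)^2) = 730 / 84074379543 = 0.00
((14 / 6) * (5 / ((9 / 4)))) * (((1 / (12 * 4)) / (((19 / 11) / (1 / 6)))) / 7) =55 / 36936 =0.00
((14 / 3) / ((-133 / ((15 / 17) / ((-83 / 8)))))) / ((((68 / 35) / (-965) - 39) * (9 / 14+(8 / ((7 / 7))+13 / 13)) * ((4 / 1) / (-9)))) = 1891400 / 105945924111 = 0.00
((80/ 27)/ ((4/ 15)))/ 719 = 100/ 6471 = 0.02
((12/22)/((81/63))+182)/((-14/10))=-4300/33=-130.30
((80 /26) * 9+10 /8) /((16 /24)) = 4515 /104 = 43.41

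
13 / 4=3.25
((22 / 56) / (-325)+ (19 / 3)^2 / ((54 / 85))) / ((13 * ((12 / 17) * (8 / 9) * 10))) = 2373439309 / 3066336000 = 0.77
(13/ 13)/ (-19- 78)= -1/ 97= -0.01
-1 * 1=-1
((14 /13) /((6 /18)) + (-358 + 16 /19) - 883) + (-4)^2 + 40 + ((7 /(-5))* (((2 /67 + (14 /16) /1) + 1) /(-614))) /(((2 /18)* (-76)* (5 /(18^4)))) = -605461405739 /508054300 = -1191.73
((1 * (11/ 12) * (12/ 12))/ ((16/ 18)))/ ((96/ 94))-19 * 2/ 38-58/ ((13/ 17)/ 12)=-6057919/ 6656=-910.14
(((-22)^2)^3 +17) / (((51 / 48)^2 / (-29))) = -841732533504 / 289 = -2912569320.08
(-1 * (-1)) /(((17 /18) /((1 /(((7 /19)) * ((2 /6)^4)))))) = 27702 /119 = 232.79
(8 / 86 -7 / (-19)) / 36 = 377 / 29412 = 0.01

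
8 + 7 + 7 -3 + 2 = 21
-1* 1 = -1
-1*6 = -6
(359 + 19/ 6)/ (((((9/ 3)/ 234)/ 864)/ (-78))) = -1903756608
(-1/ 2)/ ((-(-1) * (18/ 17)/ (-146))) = 1241/ 18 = 68.94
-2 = -2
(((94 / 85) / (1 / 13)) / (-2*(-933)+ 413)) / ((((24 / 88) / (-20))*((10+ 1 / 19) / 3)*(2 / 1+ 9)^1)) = -92872 / 7399913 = -0.01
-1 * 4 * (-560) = 2240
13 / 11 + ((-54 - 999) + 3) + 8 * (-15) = -12857 / 11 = -1168.82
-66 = -66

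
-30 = -30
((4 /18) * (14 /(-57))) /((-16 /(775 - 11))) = 1337 /513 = 2.61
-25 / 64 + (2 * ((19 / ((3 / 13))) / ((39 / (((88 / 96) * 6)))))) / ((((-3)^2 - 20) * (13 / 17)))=-23597 / 7488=-3.15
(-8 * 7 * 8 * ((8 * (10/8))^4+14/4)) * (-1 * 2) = 8963136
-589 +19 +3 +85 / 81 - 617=-95819 / 81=-1182.95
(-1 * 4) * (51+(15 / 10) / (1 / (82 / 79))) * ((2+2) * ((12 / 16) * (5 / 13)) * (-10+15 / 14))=15570000 / 7189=2165.81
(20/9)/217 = 20/1953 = 0.01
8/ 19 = 0.42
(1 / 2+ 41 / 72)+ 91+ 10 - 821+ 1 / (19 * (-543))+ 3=-177270157 / 247608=-715.93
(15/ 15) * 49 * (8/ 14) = 28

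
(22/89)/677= 22/60253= 0.00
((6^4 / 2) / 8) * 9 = 729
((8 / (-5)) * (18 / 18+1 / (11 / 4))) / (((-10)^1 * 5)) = 12 / 275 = 0.04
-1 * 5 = -5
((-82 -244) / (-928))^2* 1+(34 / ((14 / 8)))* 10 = 292988543 / 1507072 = 194.41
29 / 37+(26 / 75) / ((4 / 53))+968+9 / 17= 91888081 / 94350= 973.91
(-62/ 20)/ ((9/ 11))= -341/ 90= -3.79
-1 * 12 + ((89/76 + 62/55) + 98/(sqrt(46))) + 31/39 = -1451987/163020 + 49 * sqrt(46)/23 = 5.54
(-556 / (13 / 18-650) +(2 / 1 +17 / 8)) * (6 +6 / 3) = 465735 / 11687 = 39.85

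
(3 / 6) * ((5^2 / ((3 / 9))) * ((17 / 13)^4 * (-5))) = -31320375 / 57122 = -548.31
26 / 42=13 / 21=0.62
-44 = -44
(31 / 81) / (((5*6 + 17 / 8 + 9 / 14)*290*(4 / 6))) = 434 / 7184025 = 0.00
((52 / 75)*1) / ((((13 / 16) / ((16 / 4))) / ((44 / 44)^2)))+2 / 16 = 2123 / 600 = 3.54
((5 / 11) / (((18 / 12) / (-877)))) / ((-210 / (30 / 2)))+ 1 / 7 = 4418 / 231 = 19.13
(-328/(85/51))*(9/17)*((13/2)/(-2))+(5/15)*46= 90256/255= 353.95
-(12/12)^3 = -1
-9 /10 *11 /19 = -99 /190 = -0.52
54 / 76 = 27 / 38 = 0.71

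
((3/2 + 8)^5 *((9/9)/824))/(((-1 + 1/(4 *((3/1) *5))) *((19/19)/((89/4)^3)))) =-26183595538965/24891392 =-1051913.67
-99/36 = -11/4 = -2.75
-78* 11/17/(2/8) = -3432/17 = -201.88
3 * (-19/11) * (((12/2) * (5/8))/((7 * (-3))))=285/308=0.93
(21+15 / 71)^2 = 449.92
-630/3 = -210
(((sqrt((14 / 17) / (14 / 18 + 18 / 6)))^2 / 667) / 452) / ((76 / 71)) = 4473 / 6621794576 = 0.00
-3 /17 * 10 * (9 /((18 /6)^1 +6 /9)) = -810 /187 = -4.33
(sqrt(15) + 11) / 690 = 0.02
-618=-618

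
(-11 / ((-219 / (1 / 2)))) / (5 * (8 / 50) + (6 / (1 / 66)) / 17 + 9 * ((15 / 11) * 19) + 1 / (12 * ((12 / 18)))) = 41140 / 421653621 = 0.00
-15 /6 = -2.50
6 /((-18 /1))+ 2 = 5 /3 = 1.67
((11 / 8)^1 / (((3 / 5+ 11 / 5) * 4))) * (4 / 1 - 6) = -0.25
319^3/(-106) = -32461759/106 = -306243.01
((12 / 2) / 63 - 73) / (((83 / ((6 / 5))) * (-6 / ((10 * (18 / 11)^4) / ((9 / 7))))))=11905056 / 1215203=9.80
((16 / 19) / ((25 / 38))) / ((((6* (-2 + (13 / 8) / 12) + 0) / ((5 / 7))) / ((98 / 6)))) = -3584 / 2685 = -1.33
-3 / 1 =-3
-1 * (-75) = 75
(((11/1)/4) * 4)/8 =11/8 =1.38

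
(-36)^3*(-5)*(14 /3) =1088640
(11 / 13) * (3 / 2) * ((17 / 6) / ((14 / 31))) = 5797 / 728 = 7.96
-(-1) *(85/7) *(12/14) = 510/49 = 10.41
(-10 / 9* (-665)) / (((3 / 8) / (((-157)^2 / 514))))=655663400 / 6939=94489.61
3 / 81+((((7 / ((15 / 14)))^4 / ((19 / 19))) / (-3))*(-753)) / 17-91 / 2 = 46224628507 / 1721250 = 26855.27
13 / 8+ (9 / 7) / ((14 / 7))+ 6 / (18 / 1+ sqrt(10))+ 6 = 75715 / 8792 - 3 * sqrt(10) / 157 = 8.55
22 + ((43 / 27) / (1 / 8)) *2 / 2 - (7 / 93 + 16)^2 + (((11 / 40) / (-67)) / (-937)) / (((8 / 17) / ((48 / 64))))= -466365147431573 / 2085026192640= -223.67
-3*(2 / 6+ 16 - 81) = 194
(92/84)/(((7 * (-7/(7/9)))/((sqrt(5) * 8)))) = -184 * sqrt(5)/1323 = -0.31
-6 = -6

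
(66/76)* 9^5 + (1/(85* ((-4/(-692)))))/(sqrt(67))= 173* sqrt(67)/5695 + 1948617/38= 51279.64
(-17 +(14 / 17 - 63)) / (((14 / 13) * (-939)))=8749 / 111741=0.08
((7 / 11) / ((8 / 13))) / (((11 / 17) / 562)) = 434707 / 484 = 898.15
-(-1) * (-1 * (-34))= 34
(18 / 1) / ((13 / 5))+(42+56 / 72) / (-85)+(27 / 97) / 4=5008075 / 771732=6.49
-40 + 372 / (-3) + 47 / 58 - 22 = -10741 / 58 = -185.19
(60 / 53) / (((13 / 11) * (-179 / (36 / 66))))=-360 / 123331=-0.00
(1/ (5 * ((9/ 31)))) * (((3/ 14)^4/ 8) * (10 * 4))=279/ 38416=0.01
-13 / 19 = -0.68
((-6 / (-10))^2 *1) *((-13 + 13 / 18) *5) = -221 / 10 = -22.10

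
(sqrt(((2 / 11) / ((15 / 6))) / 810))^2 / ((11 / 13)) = 26 / 245025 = 0.00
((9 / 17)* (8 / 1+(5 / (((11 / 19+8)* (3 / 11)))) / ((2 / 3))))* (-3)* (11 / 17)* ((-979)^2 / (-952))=1039851936981 / 89691728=11593.62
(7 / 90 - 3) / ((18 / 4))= -263 / 405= -0.65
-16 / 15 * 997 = -15952 / 15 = -1063.47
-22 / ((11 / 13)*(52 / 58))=-29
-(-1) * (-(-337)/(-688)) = -0.49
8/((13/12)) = 96/13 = 7.38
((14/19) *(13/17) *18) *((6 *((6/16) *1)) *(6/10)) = 22113/1615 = 13.69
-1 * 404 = -404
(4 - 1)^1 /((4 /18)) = 27 /2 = 13.50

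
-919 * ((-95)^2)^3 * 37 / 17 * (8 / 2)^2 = -399925272910750000 / 17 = -23525016053573529.41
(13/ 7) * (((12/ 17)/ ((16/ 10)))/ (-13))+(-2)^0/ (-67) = -1243/ 15946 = -0.08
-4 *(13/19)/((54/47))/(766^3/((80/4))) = -3055/28821308031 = -0.00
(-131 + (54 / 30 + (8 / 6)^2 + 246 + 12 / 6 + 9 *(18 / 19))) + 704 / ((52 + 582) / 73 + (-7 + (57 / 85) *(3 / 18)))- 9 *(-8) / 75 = 521.89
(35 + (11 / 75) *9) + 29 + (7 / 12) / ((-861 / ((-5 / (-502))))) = 1209974491 / 18523800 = 65.32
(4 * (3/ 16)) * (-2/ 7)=-3/ 14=-0.21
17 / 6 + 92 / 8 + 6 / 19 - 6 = 493 / 57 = 8.65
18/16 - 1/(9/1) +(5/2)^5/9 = 1139/96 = 11.86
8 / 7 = 1.14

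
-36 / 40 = -9 / 10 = -0.90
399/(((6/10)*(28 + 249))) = 665/277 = 2.40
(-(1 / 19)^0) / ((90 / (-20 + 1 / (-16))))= 107 / 480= 0.22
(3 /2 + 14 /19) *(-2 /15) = -0.30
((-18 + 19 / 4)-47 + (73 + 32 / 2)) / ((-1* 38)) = -115 / 152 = -0.76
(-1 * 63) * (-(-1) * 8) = -504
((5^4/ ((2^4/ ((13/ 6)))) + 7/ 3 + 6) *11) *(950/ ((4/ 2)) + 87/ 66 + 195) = 43937775/ 64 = 686527.73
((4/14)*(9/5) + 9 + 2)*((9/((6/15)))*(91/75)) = 15717/50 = 314.34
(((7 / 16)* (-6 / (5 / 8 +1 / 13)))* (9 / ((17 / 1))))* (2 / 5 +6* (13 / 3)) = -324324 / 6205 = -52.27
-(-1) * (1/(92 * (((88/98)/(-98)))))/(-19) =2401/38456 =0.06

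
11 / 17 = 0.65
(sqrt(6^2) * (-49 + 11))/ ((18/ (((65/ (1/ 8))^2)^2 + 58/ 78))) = -108358149121102/ 117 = -926138026676.09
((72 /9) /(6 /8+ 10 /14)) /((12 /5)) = 280 /123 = 2.28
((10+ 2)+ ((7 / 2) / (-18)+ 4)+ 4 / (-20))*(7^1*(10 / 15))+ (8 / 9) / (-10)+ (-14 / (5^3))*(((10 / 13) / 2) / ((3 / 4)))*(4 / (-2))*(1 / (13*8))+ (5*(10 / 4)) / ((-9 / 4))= 15327707 / 228150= 67.18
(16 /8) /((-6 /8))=-8 /3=-2.67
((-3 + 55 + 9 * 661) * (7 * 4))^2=28233408784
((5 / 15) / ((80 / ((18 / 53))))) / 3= 1 / 2120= 0.00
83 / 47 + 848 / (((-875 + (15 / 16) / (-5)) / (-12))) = 8814601 / 658141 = 13.39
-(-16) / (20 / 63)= 252 / 5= 50.40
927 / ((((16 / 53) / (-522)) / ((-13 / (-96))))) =-55567161 / 256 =-217059.22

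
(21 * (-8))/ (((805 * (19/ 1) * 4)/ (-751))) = 4506/ 2185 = 2.06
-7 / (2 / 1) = -7 / 2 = -3.50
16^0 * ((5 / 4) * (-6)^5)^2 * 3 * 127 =35996270400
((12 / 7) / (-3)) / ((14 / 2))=-4 / 49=-0.08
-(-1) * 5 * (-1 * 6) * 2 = -60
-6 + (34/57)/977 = -334100/55689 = -6.00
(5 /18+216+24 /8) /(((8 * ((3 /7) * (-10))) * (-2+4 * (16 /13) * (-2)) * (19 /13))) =0.37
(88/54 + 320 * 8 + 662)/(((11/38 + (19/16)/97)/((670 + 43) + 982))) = 207159392480/11439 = 18109921.54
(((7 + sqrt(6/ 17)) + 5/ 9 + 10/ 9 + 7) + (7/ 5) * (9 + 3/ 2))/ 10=3.10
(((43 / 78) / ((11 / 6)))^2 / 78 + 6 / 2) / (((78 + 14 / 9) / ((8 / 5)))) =2872149 / 47584823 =0.06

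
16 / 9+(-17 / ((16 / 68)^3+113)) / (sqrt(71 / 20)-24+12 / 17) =48275138 * sqrt(355) / 1729995536633+27781135993088 / 15569959829697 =1.78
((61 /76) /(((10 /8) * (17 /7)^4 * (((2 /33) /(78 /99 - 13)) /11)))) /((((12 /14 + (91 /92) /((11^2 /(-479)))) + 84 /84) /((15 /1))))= 1945886997362 /6526915587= 298.13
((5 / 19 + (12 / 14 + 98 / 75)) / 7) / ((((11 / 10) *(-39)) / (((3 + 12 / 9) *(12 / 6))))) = -96836 / 1382535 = -0.07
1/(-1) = -1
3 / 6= 1 / 2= 0.50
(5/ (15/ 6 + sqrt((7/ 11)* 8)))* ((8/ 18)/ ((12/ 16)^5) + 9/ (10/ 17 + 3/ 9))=657989750/ 5242239 - 47853800* sqrt(154)/ 5242239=12.24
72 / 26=36 / 13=2.77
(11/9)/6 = 0.20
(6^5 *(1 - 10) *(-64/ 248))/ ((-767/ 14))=-7838208/ 23777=-329.66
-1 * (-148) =148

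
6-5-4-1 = -4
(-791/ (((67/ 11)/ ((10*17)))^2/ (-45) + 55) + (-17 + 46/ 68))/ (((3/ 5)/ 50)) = -376478335754375/ 147131991187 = -2558.78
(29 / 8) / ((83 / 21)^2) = 12789 / 55112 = 0.23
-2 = -2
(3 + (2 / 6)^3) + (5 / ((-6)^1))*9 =-4.46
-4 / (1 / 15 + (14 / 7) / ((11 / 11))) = -60 / 31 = -1.94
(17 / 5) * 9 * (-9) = -1377 / 5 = -275.40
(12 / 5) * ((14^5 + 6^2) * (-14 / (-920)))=2259012 / 115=19643.58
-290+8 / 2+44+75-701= -868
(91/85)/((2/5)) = 91/34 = 2.68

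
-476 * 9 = -4284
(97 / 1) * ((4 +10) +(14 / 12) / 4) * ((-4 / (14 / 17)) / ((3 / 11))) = -888811 / 36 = -24689.19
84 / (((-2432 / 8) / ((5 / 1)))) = -105 / 76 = -1.38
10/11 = 0.91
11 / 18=0.61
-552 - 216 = -768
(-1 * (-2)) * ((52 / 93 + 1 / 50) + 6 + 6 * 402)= 11246393 / 2325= 4837.16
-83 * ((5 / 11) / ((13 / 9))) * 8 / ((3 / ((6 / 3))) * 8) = -17.41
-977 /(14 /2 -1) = -977 /6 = -162.83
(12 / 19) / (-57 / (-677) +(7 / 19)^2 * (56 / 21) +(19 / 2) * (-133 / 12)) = -1234848 / 204991433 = -0.01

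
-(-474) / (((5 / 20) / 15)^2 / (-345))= -588708000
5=5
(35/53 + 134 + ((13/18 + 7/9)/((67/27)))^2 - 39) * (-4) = -91384653/237917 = -384.10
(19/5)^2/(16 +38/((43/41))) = 0.28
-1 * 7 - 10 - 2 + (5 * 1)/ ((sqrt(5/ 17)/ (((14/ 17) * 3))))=3.78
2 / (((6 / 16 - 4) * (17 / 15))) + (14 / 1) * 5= 34270 / 493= 69.51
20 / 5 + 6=10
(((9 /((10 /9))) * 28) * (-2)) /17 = -26.68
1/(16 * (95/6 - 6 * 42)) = -3/11336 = -0.00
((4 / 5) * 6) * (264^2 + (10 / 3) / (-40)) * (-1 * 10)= -3345404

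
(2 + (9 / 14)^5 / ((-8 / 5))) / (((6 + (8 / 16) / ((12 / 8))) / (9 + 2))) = 274227987 / 81749248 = 3.35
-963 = -963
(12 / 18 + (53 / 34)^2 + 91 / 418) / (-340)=-480449 / 49287216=-0.01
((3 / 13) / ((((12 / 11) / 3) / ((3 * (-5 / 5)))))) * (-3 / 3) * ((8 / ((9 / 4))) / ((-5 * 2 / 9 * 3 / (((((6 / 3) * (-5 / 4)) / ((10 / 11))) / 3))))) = 121 / 65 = 1.86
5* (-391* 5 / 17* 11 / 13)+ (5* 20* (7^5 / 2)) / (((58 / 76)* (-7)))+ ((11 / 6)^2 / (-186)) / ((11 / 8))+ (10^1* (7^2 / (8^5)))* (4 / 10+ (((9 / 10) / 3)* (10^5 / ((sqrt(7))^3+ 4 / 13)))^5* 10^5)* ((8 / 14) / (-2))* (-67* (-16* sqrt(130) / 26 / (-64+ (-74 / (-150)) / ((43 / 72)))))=-314680194384329742376143937500950841850379209525* sqrt(130) / 1215789064896510748210255663104-49791564772 / 315549+ 2072963788291750488433837890625000000000000* sqrt(910) / 1756352083857986357321121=32653074461831481355.45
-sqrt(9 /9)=-1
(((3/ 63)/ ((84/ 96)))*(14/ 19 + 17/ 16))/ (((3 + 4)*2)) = 547/ 78204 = 0.01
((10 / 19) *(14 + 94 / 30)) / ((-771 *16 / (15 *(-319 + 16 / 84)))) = 33475 / 9576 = 3.50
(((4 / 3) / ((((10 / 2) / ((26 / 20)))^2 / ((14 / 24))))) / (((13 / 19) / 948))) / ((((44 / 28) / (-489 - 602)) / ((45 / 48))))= -47415.70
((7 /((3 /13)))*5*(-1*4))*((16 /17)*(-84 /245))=3328 /17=195.76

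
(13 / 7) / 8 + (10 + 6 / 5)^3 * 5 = 9834821 / 1400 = 7024.87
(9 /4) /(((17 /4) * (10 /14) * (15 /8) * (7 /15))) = 72 /85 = 0.85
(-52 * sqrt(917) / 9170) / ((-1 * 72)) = 13 * sqrt(917) / 165060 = 0.00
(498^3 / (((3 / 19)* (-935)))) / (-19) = 41168664 / 935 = 44030.66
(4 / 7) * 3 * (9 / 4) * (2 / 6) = 9 / 7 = 1.29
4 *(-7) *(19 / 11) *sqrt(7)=-532 *sqrt(7) / 11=-127.96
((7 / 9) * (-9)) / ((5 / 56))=-392 / 5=-78.40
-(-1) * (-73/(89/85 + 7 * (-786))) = 0.01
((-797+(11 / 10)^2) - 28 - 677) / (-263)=150079 / 26300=5.71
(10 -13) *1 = -3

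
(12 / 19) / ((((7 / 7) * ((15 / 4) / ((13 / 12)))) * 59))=52 / 16815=0.00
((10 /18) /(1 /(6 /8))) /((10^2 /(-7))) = -7 /240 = -0.03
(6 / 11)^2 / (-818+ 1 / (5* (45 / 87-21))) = -9720 / 26724379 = -0.00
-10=-10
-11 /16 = -0.69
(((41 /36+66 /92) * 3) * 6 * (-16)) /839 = -12296 /19297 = -0.64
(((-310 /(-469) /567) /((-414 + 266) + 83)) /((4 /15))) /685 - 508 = -160395534967 /315739242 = -508.00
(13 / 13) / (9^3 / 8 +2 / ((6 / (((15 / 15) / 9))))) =216 / 19691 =0.01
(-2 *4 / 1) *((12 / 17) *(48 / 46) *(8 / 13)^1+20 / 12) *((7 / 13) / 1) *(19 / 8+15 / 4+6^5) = -1083698021 / 15249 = -71066.83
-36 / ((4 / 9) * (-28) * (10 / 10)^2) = 81 / 28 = 2.89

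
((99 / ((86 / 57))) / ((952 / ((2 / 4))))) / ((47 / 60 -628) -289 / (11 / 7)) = -931095 / 21914801048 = -0.00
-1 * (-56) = 56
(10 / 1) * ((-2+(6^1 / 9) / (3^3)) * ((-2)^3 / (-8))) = -1600 / 81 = -19.75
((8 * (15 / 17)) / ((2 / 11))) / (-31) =-660 / 527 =-1.25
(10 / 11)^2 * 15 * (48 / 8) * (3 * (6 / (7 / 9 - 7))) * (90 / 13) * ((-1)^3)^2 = -1489.65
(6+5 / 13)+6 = 161 / 13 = 12.38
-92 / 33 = -2.79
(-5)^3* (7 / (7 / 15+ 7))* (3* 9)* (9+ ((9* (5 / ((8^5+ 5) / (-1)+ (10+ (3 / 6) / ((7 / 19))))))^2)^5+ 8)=-354610042795536641780401556212267424779601939930766257628170625 / 6592605007673012367159244618025621915595513182879140301584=-53789.06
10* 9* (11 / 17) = 990 / 17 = 58.24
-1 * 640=-640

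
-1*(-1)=1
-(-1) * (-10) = -10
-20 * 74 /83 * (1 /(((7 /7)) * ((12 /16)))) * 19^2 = -2137120 /249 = -8582.81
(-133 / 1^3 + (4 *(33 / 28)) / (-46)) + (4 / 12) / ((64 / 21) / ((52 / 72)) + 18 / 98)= -133.03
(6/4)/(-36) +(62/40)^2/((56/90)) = 25667/6720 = 3.82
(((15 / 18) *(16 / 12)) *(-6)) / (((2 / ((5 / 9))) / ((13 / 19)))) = -650 / 513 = -1.27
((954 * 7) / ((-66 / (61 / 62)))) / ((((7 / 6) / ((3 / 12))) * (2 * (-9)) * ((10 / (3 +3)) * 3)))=3233 / 13640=0.24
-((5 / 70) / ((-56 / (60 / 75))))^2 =-1 / 960400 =-0.00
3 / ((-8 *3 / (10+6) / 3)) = -6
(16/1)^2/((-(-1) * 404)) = 64/101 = 0.63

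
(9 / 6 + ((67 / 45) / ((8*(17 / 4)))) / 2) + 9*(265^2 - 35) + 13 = 1933077037 / 3060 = 631724.52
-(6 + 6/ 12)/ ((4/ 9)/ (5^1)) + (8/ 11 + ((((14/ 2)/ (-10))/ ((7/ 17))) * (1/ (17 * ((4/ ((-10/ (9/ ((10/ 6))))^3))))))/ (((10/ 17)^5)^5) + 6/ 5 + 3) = 63429651313352426168335269901627/ 692841600000000000000000000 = 91550.00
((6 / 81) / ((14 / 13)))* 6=26 / 63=0.41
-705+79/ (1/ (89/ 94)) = -59239/ 94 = -630.20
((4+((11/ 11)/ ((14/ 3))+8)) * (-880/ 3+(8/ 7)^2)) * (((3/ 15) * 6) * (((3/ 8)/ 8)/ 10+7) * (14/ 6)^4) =-1599709237/ 1800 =-888727.35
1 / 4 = 0.25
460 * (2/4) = 230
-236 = -236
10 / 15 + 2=2.67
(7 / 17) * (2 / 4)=7 / 34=0.21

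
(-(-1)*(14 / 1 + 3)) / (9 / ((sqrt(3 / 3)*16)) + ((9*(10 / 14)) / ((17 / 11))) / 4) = 10.61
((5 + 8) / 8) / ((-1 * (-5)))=13 / 40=0.32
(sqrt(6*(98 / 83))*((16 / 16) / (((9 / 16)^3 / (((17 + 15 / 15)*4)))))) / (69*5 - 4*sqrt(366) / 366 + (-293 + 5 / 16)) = 234881024*sqrt(10126) / 287300859039 + 13880000512*sqrt(249) / 10640772557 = 20.67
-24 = -24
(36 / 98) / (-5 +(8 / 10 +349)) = 45 / 42238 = 0.00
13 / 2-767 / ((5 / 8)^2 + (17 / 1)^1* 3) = -4263 / 506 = -8.42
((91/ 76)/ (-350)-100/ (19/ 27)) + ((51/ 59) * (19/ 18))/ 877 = -83825064277/ 589870200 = -142.11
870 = 870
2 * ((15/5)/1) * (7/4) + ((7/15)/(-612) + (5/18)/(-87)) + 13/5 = 129127/9860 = 13.10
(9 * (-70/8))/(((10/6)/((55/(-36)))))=1155/16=72.19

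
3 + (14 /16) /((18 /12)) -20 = -197 /12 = -16.42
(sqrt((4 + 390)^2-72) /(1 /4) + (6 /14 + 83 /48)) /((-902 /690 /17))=-46920 *sqrt(38791) /451-1417375 /50512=-20518.30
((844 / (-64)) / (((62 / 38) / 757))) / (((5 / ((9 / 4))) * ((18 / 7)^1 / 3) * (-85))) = 63731073 / 1686400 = 37.79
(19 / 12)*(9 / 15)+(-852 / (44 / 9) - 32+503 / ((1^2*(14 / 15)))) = 513753 / 1540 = 333.61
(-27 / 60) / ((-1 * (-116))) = -9 / 2320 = -0.00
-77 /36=-2.14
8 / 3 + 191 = 581 / 3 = 193.67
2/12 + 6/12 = 2/3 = 0.67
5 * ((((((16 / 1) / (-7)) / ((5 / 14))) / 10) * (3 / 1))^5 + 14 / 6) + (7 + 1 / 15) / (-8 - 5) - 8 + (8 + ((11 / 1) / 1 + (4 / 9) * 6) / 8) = -71679697391 / 609375000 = -117.63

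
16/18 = 8/9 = 0.89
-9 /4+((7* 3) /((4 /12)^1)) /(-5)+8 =-137 /20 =-6.85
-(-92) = 92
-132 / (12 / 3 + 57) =-132 / 61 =-2.16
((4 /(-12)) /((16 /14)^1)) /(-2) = 0.15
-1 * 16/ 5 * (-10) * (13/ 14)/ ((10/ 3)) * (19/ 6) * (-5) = -988/ 7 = -141.14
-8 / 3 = -2.67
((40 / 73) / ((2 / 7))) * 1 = 140 / 73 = 1.92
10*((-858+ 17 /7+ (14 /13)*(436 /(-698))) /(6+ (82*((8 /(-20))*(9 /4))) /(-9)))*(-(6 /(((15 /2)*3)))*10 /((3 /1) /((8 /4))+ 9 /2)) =5438691400 /20294001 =268.00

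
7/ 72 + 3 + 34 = 2671/ 72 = 37.10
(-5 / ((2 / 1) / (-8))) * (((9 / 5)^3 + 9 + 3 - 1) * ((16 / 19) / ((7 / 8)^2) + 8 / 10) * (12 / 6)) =148862208 / 116375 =1279.16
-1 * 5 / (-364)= 5 / 364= 0.01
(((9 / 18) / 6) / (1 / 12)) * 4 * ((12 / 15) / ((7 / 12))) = 192 / 35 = 5.49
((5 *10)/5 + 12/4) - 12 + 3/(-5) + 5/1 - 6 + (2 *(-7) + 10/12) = -413/30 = -13.77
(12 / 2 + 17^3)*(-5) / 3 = -24595 / 3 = -8198.33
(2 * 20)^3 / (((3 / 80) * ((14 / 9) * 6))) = 1280000 / 7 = 182857.14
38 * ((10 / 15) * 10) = 760 / 3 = 253.33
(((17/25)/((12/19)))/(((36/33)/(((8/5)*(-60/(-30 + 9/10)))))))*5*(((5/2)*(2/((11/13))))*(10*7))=5878600/873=6733.79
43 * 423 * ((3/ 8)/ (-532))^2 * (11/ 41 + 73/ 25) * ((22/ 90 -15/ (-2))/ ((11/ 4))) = 13296159/ 163856000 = 0.08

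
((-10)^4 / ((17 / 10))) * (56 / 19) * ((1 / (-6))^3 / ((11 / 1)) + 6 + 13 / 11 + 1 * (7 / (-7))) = 541100000 / 5049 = 107169.74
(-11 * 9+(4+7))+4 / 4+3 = -84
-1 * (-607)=607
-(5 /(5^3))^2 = -1 /625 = -0.00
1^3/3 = 1/3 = 0.33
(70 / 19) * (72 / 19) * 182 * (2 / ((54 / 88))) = 8968960 / 1083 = 8281.59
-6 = -6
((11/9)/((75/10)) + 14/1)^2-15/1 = 3382369/18225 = 185.59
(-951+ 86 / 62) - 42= -30740 / 31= -991.61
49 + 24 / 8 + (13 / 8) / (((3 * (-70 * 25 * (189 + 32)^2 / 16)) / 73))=512830427 / 9862125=52.00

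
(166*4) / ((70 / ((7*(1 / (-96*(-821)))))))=83 / 98520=0.00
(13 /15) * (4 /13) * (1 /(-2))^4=1 /60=0.02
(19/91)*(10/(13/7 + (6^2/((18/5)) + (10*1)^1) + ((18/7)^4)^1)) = 13034/409383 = 0.03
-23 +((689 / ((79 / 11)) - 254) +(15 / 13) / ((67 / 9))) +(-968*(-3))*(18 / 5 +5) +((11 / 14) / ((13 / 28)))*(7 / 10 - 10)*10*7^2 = 5876854743 / 344045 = 17081.65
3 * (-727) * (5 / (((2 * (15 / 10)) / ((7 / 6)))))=-25445 / 6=-4240.83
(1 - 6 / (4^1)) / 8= -1 / 16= -0.06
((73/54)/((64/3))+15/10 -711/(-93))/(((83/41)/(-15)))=-67415275/988032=-68.23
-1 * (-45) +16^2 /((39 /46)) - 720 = -14549 /39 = -373.05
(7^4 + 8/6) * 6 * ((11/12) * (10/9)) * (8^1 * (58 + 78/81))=5048359360/729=6925047.13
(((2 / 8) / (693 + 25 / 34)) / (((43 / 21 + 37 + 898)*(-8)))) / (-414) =119 / 1024832129088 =0.00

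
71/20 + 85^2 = 144571/20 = 7228.55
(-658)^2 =432964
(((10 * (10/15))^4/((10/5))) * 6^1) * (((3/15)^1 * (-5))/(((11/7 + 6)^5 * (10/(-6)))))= 537824000/3763759437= 0.14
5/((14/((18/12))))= 15/28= 0.54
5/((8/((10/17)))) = 25/68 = 0.37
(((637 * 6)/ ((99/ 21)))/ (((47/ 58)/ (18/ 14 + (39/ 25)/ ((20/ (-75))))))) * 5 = -11804247/ 517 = -22832.20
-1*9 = -9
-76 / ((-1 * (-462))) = -38 / 231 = -0.16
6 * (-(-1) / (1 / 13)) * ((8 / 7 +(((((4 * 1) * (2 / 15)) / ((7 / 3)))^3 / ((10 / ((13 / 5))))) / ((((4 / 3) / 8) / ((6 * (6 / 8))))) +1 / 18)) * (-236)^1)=-23603.54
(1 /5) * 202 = 202 /5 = 40.40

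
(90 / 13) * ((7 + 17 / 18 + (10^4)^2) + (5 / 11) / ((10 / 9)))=99000008270 / 143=692307750.14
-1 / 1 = -1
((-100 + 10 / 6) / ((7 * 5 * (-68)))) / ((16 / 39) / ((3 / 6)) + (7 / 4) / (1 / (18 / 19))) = 14573 / 874174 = 0.02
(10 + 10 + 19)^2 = 1521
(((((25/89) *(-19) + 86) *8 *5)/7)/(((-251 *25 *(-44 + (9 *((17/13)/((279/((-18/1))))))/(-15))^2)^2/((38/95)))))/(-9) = -63119403091433/452634821077706604173697189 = -0.00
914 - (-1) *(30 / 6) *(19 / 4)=3751 / 4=937.75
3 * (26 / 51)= 1.53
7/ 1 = 7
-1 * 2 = -2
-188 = -188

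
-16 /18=-8 /9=-0.89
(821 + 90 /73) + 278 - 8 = 79733 /73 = 1092.23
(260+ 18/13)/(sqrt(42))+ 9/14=9/14+ 1699* sqrt(42)/273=40.98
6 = 6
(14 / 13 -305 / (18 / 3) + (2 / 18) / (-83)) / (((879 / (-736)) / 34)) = 12091534240 / 8535969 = 1416.54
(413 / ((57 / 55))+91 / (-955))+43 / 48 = 115927481 / 290320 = 399.31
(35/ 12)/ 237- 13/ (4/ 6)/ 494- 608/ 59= -8235125/ 797031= -10.33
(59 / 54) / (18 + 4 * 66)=59 / 15228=0.00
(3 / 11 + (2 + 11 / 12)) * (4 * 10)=4210 / 33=127.58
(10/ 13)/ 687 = 10/ 8931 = 0.00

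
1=1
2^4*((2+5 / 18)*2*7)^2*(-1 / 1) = -1317904 / 81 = -16270.42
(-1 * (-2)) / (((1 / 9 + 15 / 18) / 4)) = 144 / 17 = 8.47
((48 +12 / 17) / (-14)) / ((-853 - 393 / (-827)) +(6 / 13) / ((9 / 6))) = 741819 / 181716689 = 0.00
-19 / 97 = -0.20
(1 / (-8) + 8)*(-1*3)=-189 / 8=-23.62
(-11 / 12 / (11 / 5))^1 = -5 / 12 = -0.42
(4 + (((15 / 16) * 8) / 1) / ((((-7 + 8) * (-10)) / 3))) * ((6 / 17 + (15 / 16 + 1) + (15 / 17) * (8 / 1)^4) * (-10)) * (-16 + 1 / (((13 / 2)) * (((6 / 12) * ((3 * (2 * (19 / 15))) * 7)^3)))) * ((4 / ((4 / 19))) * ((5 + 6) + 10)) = 14440618444257315 / 35741888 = 404025060.02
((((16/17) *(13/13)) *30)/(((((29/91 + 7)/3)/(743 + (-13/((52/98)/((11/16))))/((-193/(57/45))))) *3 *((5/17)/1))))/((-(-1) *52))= 481892327/2570760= 187.45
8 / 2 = 4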